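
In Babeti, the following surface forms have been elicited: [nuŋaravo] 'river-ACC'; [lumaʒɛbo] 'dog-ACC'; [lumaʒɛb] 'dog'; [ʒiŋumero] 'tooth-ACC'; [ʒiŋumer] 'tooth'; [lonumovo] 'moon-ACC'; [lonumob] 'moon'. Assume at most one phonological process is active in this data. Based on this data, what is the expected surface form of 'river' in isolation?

'moon' shows [v] ~ [b] at the end of the stem ([lonumovo] vs [lonumob]).
The stem 'dog' ([lumaʒɛbo], [lumaʒɛb]) shows [b] unchanged in both environments, so [b] cannot be basic with [v] derived before the ACC suffix.
The alternation reflects word-final hardening: voiced fricatives become stops word-finally. /v/ is underlying.
The one attested form of 'river', [nuŋaravo], shows underlying /nuŋarav/. Applying the same rule word-finally gives [nuŋarab].

[nuŋarab]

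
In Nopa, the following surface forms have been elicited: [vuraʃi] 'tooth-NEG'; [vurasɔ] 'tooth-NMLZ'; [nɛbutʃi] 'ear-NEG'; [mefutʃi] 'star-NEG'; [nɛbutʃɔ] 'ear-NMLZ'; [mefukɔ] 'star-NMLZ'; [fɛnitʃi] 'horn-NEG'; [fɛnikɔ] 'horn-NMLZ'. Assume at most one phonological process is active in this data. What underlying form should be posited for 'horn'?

The root 'horn' surfaces as [fɛnitʃi] and [fɛnikɔ], with a stem-final [tʃ] ~ [k] alternation.
But 'ear' keeps [tʃ] in both environments ([nɛbutʃi], [nɛbutʃɔ]), so there is no rule changing /tʃ/ to [k] before the NMLZ suffix.
The alternation reflects palatalization before a front vowel: /k/ and /s/ become palato-alveolar [tʃ] and [ʃ] before a front vowel. /k/ is underlying.

/fɛnik/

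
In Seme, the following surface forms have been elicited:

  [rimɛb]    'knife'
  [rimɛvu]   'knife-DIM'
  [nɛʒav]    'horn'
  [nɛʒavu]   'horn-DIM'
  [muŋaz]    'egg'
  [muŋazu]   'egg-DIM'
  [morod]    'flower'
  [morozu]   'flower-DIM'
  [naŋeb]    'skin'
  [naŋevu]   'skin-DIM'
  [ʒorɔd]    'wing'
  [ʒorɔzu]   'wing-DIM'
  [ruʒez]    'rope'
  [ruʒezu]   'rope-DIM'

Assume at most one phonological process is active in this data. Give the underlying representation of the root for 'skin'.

/naŋeb/

'skin' shows [b] ~ [v] at the end of the stem ([naŋeb] vs [naŋevu]).
But 'horn' keeps [v] in both environments ([nɛʒav], [nɛʒavu]), so there is no rule changing /v/ to [b] in isolation.
So /b/ is underlying, and a rule of intervocalic spirantization — voiced stops become fricatives between vowels — gives [v].
Hence 'skin' is /naŋeb/ underlyingly.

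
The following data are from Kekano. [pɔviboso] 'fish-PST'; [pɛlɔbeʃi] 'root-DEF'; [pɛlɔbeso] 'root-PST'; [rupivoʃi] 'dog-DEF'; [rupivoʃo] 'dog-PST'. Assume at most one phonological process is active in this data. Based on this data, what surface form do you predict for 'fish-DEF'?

The root 'root' surfaces as [pɛlɔbeʃi] and [pɛlɔbeso], with a stem-final [ʃ] ~ [s] alternation.
But 'dog' keeps [ʃ] in both environments ([rupivoʃi], [rupivoʃo]), so there is no rule changing /ʃ/ to [s] before the PST suffix.
The alternation reflects palatalization before a front vowel: /s/ becomes palato-alveolar [ʃ] before a front vowel. /s/ is underlying.
From [pɔviboso] the stem 'fish' is /pɔvibos/; before a front vowel this yields [pɔviboʃi].

[pɔviboʃi]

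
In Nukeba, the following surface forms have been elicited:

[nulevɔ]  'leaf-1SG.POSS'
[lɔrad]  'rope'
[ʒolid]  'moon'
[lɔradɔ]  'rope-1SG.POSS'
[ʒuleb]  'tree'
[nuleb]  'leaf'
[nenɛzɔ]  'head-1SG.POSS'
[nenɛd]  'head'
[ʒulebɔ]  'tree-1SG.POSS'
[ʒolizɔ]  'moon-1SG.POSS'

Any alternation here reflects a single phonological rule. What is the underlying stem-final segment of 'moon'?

/z/

The stem for 'moon' ends in [z] in [ʒolizɔ] but [d] in [ʒolid].
But 'rope' keeps [d] in both environments ([lɔradɔ], [lɔrad]), so there is no rule changing /d/ to [z] before the 1SG.POSS suffix.
The underlying segment must be /z/; voiced fricatives become stops word-finally, yielding [d] there.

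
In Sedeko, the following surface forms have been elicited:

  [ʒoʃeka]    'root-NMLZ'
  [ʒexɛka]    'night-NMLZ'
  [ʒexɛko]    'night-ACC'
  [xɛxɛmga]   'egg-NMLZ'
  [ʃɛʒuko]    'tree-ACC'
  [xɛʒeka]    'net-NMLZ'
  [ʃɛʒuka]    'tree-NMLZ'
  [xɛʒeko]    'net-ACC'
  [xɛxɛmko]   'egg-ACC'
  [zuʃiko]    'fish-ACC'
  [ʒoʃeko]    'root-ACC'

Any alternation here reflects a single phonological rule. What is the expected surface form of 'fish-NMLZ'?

[zuʃika]

The NMLZ suffix surfaces as [-ga] and [-ka], depending on the final segment of the stem.
The ACC suffix, which begins with [k], is invariant after every stem; so [k] is not altered by any rule here.
So the underlying form is /-ga/, and voiced stops become voiceless after a vowel.
After 'fish', which ends in a vowel, the suffix surfaces as [-ka], giving [zuʃika].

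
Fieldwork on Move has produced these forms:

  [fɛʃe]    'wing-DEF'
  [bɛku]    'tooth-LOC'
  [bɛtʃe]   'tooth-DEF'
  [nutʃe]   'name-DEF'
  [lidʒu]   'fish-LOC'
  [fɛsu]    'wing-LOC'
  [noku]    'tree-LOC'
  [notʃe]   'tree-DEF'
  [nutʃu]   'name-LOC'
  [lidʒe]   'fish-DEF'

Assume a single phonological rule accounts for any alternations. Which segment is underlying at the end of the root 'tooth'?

In [bɛku] and [bɛtʃe] the final segment of 'tooth' alternates: [k] ~ [tʃ].
The stem 'name' ([nutʃu], [nutʃe]) shows [tʃ] unchanged in both environments, so [tʃ] cannot be basic with [k] derived before the LOC suffix.
Therefore /k/ is basic and [tʃ] is derived by palatalization before a front vowel (/k/ and /s/ become palato-alveolar [tʃ] and [ʃ] before a front vowel).

/k/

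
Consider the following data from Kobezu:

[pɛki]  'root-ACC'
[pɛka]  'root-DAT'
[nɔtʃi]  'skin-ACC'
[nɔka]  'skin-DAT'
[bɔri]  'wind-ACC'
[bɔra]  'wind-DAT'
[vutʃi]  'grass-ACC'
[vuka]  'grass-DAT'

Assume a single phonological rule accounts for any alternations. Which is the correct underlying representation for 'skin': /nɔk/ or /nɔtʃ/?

/nɔtʃ/

The root 'skin' surfaces as [nɔtʃi] and [nɔka], with a stem-final [tʃ] ~ [k] alternation.
If /k/ were underlying and a rule turned it into [tʃ] before the ACC suffix, 'root' would also alternate; but it has [k] in both [pɛki] and [pɛka].
The alternation reflects depalatalization: palato-alveolar /tʃ/ becomes [k] when no front vowel follows. /tʃ/ is underlying.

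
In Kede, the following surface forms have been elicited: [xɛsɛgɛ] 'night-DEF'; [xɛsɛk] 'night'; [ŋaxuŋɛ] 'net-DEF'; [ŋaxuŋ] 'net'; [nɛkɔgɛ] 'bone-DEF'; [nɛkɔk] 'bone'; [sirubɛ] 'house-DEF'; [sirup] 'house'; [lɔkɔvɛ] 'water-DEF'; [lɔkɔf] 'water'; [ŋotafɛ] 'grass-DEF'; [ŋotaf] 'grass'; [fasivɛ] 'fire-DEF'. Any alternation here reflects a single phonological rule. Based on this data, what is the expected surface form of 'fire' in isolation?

'water' shows [v] ~ [f] at the end of the stem ([lɔkɔvɛ] vs [lɔkɔf]).
Compare 'grass', with invariant [f] in [ŋotafɛ] and [ŋotaf]: an analysis with underlying /f/ and a rule producing [v] before the DEF suffix would wrongly predict alternation here too.
Therefore /v/ is basic and [f] is derived by word-final obstruent devoicing (voiced obstruents become voiceless word-finally).
The one attested form of 'fire', [fasivɛ], shows underlying /fasiv/. Applying the same rule word-finally gives [fasif].

[fasif]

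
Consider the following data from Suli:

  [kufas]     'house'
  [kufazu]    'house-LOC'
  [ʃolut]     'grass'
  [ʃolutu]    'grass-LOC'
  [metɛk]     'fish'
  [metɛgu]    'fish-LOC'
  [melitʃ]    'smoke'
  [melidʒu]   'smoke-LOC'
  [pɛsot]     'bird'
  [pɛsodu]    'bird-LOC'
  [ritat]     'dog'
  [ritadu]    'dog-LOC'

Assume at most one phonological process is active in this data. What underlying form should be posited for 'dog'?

/ritad/

The stem for 'dog' ends in [t] in [ritat] but [d] in [ritadu].
Compare 'grass', with invariant [t] in [ʃolut] and [ʃolutu]: an analysis with underlying /t/ and a rule producing [d] before the LOC suffix would wrongly predict alternation here too.
The underlying segment must be /d/; voiced obstruents become voiceless word-finally, yielding [t] there.
So 'dog' = /ritad/.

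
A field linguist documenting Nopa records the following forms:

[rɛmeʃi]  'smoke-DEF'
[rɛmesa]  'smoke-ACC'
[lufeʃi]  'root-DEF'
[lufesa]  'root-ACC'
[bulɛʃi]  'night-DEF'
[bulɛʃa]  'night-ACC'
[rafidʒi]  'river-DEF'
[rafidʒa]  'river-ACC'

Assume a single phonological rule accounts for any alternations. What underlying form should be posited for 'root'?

'root' shows [ʃ] ~ [s] at the end of the stem ([lufeʃi] vs [lufesa]).
If /ʃ/ were underlying and a rule turned it into [s] before the ACC suffix, 'night' would also alternate; but it has [ʃ] in both [bulɛʃi] and [bulɛʃa].
The underlying segment must be /s/; /s/ becomes palato-alveolar [ʃ] before a front vowel, yielding [ʃ] there.

/lufes/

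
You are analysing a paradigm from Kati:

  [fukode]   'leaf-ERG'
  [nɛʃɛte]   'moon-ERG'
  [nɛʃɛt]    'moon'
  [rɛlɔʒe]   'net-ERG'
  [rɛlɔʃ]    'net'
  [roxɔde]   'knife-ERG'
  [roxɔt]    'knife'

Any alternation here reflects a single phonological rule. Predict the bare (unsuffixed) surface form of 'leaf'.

The stem for 'knife' ends in [d] in [roxɔde] but [t] in [roxɔt].
Compare 'moon', with invariant [t] in [nɛʃɛte] and [nɛʃɛt]: an analysis with underlying /t/ and a rule producing [d] before the ERG suffix would wrongly predict alternation here too.
Therefore /d/ is basic and [t] is derived by word-final obstruent devoicing (voiced obstruents become voiceless word-finally).
From [fukode] the stem 'leaf' is /fukod/; word-finally this yields [fukot].

[fukot]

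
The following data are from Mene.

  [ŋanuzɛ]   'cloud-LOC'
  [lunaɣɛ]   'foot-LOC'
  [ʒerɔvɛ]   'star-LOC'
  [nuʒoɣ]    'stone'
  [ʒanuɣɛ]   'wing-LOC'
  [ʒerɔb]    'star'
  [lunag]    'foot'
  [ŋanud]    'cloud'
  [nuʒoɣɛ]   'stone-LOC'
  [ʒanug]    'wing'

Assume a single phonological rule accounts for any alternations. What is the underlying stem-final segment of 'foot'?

/g/

The stem for 'foot' ends in [g] in [lunag] but [ɣ] in [lunaɣɛ].
Compare 'stone', with invariant [ɣ] in [nuʒoɣ] and [nuʒoɣɛ]: an analysis with underlying /ɣ/ and a rule producing [g] in isolation would wrongly predict alternation here too.
So /g/ is underlying, and a rule of intervocalic spirantization — voiced stops become fricatives between vowels — gives [ɣ].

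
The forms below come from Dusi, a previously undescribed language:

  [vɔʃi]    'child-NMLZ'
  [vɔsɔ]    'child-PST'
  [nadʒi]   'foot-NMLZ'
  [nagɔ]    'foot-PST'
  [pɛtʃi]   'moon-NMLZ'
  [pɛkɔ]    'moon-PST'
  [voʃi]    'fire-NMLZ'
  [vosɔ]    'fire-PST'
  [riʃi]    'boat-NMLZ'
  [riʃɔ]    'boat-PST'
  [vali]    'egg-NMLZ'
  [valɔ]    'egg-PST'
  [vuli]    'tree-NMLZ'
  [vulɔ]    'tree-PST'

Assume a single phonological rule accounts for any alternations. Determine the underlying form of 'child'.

/vɔs/

The stem for 'child' ends in [ʃ] in [vɔʃi] but [s] in [vɔsɔ].
But 'boat' keeps [ʃ] in both environments ([riʃi], [riʃɔ]), so there is no rule changing /ʃ/ to [s] before the PST suffix.
Therefore /s/ is basic and [ʃ] is derived by palatalization before a front vowel (/k/, /g/ and /s/ become palato-alveolar [tʃ], [dʒ] and [ʃ] before a front vowel).
The underlying form of 'child' is therefore /vɔs/.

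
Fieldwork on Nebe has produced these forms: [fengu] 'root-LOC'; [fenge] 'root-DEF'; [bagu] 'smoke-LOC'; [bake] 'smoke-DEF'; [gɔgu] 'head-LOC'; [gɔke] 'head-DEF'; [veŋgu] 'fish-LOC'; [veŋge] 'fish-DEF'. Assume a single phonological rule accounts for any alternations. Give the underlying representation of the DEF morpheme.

The DEF suffix surfaces as [-ge] and [-ke], depending on the final segment of the stem.
The LOC suffix, which begins with [g], is invariant after every stem; so [g] is not altered by any rule here.
The DEF suffix is therefore /-ke/ underlyingly, with post-nasal voicing: voiceless stops become voiced after a nasal.

/-ke/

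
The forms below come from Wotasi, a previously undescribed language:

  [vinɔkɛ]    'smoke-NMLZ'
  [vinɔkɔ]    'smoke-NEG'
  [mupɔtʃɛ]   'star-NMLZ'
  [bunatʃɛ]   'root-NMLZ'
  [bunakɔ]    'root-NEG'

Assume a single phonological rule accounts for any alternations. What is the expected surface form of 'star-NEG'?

'root' shows [tʃ] ~ [k] at the end of the stem ([bunatʃɛ] vs [bunakɔ]).
Compare 'smoke', with invariant [k] in [vinɔkɛ] and [vinɔkɔ]: an analysis with underlying /k/ and a rule producing [tʃ] before the NMLZ suffix would wrongly predict alternation here too.
The alternation reflects depalatalization: palato-alveolar /tʃ/ becomes [k] when no front vowel follows. /tʃ/ is underlying.
From [mupɔtʃɛ] the stem 'star' is /mupɔtʃ/; when no front vowel follows this yields [mupɔkɔ].

[mupɔkɔ]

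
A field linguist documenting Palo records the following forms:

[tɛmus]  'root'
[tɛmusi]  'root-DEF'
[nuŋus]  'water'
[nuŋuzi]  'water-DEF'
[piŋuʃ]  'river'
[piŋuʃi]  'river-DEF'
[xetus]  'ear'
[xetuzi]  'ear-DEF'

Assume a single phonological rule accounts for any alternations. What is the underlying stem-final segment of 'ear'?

/z/

In [xetus] and [xetuzi] the final segment of 'ear' alternates: [s] ~ [z].
If /s/ were underlying and a rule turned it into [z] before the DEF suffix, 'root' would also alternate; but it has [s] in both [tɛmus] and [tɛmusi].
The underlying segment must be /z/; voiced obstruents become voiceless word-finally, yielding [s] there.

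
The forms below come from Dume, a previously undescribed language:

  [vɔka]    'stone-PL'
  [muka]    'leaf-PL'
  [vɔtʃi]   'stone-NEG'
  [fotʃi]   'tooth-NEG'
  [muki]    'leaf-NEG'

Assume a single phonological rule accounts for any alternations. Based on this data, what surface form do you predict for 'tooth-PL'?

[foka]

'stone' shows [tʃ] ~ [k] at the end of the stem ([vɔtʃi] vs [vɔka]).
If /k/ were underlying and a rule turned it into [tʃ] before the NEG suffix, 'leaf' would also alternate; but it has [k] in both [muki] and [muka].
Therefore /tʃ/ is basic and [k] is derived by depalatalization (palato-alveolar /tʃ/ becomes [k] when no front vowel follows).
The one attested form of 'tooth', [fotʃi], shows underlying /fotʃ/. Applying the same rule when no front vowel follows gives [foka].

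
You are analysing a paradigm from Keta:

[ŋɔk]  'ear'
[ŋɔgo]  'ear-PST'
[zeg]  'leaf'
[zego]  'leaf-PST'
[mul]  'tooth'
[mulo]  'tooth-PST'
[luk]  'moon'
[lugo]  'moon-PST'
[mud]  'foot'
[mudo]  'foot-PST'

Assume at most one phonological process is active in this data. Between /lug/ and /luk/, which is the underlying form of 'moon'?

'moon' shows [k] ~ [g] at the end of the stem ([luk] vs [lugo]).
If /g/ were underlying and a rule turned it into [k] in isolation, 'leaf' would also alternate; but it has [g] in both [zeg] and [zego].
So /k/ is underlying, and a rule of intervocalic voicing — voiceless stops become voiced between vowels — gives [g].

/luk/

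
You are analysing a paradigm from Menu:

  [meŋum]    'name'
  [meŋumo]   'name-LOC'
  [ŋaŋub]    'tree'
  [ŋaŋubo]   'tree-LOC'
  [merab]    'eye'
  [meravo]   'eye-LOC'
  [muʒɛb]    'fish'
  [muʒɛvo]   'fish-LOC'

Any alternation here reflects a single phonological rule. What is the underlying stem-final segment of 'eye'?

/v/

The root 'eye' surfaces as [merab] and [meravo], with a stem-final [b] ~ [v] alternation.
If /b/ were underlying and a rule turned it into [v] before the LOC suffix, 'tree' would also alternate; but it has [b] in both [ŋaŋub] and [ŋaŋubo].
The alternation reflects word-final hardening: voiced fricatives become stops word-finally. /v/ is underlying.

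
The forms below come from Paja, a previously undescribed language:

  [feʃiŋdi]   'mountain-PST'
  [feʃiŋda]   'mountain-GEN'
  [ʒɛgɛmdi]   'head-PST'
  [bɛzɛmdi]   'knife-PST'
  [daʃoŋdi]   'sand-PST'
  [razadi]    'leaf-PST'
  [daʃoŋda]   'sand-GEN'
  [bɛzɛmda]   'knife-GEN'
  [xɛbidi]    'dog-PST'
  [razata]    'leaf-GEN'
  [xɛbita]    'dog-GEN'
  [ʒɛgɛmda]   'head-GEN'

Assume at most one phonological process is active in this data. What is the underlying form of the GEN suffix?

/-ta/

The GEN morpheme has two allomorphs, [-da] and [-ta].
By contrast the PST suffix keeps its initial [d] throughout — that segment must be underlying.
The GEN suffix is therefore /-ta/ underlyingly, with post-nasal voicing: voiceless stops become voiced after a nasal.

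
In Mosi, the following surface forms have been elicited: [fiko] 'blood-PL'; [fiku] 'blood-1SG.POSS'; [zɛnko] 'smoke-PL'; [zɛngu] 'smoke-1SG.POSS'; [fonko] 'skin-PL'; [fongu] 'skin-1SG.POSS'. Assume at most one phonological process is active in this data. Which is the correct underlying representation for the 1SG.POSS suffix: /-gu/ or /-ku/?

The 1SG.POSS suffix surfaces as [-gu] and [-ku], depending on the final segment of the stem.
By contrast the PL suffix keeps its initial [k] throughout — that segment must be underlying.
So the underlying form is /-gu/, and voiced stops become voiceless after a vowel.

/-gu/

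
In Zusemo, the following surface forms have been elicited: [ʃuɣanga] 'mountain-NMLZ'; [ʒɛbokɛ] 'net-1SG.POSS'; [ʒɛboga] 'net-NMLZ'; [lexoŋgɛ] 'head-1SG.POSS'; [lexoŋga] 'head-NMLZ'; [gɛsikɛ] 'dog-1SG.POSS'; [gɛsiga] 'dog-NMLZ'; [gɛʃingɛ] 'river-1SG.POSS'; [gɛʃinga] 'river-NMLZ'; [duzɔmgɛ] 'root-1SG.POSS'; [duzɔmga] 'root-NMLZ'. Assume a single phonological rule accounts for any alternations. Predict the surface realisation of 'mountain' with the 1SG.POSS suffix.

The 1SG.POSS suffix surfaces as [-gɛ] and [-kɛ], depending on the final segment of the stem.
By contrast the NMLZ suffix keeps its initial [g] throughout — that segment must be underlying.
So the underlying form is /-kɛ/, and voiceless stops become voiced after a nasal.
After 'mountain', which ends in a nasal, the suffix surfaces as [-gɛ], giving [ʃuɣangɛ].

[ʃuɣangɛ]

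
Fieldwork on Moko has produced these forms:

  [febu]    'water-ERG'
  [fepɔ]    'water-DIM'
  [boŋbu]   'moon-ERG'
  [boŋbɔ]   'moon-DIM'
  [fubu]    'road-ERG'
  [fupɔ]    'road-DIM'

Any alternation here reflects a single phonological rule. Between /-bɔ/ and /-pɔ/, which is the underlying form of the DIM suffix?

The DIM suffix surfaces as [-bɔ] and [-pɔ], depending on the final segment of the stem.
The ERG suffix, which begins with [b], is invariant after every stem; so [b] is not altered by any rule here.
So the underlying form is /-pɔ/, and voiceless stops become voiced after a nasal.

/-pɔ/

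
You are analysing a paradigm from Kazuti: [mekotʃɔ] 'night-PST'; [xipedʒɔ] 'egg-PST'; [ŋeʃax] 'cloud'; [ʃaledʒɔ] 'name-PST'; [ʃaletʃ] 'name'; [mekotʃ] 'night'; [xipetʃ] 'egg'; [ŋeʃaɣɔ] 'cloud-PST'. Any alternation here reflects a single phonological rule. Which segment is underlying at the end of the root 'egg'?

/dʒ/

In [xipedʒɔ] and [xipetʃ] the final segment of 'egg' alternates: [dʒ] ~ [tʃ].
If /tʃ/ were underlying and a rule turned it into [dʒ] before the PST suffix, 'night' would also alternate; but it has [tʃ] in both [mekotʃɔ] and [mekotʃ].
Therefore /dʒ/ is basic and [tʃ] is derived by word-final obstruent devoicing (voiced obstruents become voiceless word-finally).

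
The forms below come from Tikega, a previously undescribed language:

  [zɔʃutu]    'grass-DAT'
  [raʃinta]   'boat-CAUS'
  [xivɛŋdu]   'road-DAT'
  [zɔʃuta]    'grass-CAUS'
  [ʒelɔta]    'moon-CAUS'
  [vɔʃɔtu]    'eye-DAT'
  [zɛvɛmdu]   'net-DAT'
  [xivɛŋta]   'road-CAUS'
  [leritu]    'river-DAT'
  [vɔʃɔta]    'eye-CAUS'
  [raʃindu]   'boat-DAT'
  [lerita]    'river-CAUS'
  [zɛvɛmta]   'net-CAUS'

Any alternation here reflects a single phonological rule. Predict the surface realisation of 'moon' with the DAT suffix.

The DAT suffix surfaces as [-du] and [-tu], depending on the final segment of the stem.
By contrast the CAUS suffix keeps its initial [t] throughout — that segment must be underlying.
So the underlying form is /-du/, and voiced stops become voiceless after a vowel.
After 'moon', which ends in a vowel, the suffix surfaces as [-tu], giving [ʒelɔtu].

[ʒelɔtu]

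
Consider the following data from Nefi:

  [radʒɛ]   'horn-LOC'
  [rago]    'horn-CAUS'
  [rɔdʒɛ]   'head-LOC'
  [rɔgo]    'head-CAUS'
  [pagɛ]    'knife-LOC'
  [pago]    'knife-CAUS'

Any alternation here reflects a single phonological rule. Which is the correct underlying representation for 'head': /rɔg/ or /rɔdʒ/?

The stem for 'head' ends in [dʒ] in [rɔdʒɛ] but [g] in [rɔgo].
Compare 'knife', with invariant [g] in [pagɛ] and [pago]: an analysis with underlying /g/ and a rule producing [dʒ] before the LOC suffix would wrongly predict alternation here too.
The underlying segment must be /dʒ/; palato-alveolar /dʒ/ becomes [g] when no front vowel follows, yielding [g] there.

/rɔdʒ/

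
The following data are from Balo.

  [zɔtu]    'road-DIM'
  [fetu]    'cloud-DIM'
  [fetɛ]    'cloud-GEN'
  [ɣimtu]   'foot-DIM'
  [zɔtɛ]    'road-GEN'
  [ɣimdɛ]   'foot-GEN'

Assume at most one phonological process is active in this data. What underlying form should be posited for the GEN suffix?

The GEN morpheme has two allomorphs, [-dɛ] and [-tɛ].
By contrast the DIM suffix keeps its initial [t] throughout — that segment must be underlying.
So the underlying form is /-dɛ/, and voiced stops become voiceless after a vowel.

/-dɛ/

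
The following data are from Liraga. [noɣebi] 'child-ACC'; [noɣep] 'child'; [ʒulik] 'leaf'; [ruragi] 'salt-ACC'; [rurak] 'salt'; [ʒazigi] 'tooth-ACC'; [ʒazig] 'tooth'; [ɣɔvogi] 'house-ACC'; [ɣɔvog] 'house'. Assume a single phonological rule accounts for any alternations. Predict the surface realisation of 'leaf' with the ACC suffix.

In [ruragi] and [rurak] the final segment of 'salt' alternates: [g] ~ [k].
The stem 'tooth' ([ʒazigi], [ʒazig]) shows [g] unchanged in both environments, so [g] cannot be basic with [k] derived in isolation.
Therefore /k/ is basic and [g] is derived by intervocalic voicing (voiceless stops become voiced between vowels).
The one attested form of 'leaf', [ʒulik], shows underlying /ʒulik/. Applying the same rule between vowels gives [ʒuligi].

[ʒuligi]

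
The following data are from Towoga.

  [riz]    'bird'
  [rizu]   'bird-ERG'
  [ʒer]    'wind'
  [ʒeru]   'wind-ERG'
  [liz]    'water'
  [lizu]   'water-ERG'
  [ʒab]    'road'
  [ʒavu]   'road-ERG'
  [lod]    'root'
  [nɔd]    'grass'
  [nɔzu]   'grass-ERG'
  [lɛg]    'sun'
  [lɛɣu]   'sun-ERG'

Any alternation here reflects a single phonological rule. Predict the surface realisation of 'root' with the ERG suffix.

[lozu]

'grass' shows [d] ~ [z] at the end of the stem ([nɔd] vs [nɔzu]).
But 'bird' keeps [z] in both environments ([riz], [rizu]), so there is no rule changing /z/ to [d] in isolation.
The alternation reflects intervocalic spirantization: voiced stops become fricatives between vowels. /d/ is underlying.
From [lod] the stem 'root' is /lod/; between vowels this yields [lozu].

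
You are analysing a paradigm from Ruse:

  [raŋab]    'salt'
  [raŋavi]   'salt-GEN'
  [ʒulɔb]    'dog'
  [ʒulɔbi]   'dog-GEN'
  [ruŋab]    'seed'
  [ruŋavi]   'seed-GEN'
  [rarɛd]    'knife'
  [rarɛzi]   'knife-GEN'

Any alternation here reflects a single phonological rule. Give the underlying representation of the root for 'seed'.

The root 'seed' surfaces as [ruŋab] and [ruŋavi], with a stem-final [b] ~ [v] alternation.
If /b/ were underlying and a rule turned it into [v] before the GEN suffix, 'dog' would also alternate; but it has [b] in both [ʒulɔb] and [ʒulɔbi].
The alternation reflects word-final hardening: voiced fricatives become stops word-finally. /v/ is underlying.

/ruŋav/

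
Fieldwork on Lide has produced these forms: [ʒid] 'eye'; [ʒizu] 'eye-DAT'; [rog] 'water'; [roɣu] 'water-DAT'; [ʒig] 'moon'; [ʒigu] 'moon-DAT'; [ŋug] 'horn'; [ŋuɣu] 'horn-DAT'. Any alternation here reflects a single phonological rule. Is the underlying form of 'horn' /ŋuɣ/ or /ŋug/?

/ŋuɣ/

The root 'horn' surfaces as [ŋug] and [ŋuɣu], with a stem-final [g] ~ [ɣ] alternation.
But 'moon' keeps [g] in both environments ([ʒig], [ʒigu]), so there is no rule changing /g/ to [ɣ] before the DAT suffix.
The underlying segment must be /ɣ/; voiced fricatives become stops word-finally, yielding [g] there.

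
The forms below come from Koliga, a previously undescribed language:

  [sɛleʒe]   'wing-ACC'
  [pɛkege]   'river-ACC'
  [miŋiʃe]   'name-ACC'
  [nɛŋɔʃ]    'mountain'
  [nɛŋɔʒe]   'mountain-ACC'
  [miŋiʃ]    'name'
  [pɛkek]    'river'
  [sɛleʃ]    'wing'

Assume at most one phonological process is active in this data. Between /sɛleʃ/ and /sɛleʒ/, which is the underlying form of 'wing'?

The stem for 'wing' ends in [ʃ] in [sɛleʃ] but [ʒ] in [sɛleʒe].
But 'name' keeps [ʃ] in both environments ([miŋiʃ], [miŋiʃe]), so there is no rule changing /ʃ/ to [ʒ] before the ACC suffix.
So /ʒ/ is underlying, and a rule of word-final obstruent devoicing — voiced obstruents become voiceless word-finally — gives [ʃ].

/sɛleʒ/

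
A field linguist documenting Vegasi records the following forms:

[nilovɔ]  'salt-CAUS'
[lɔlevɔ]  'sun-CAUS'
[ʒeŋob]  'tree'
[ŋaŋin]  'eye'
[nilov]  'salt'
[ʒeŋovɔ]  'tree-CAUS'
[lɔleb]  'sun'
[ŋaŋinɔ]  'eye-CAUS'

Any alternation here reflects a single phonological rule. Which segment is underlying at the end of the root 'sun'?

The root 'sun' surfaces as [lɔleb] and [lɔlevɔ], with a stem-final [b] ~ [v] alternation.
If /v/ were underlying and a rule turned it into [b] in isolation, 'salt' would also alternate; but it has [v] in both [nilov] and [nilovɔ].
The underlying segment must be /b/; voiced stops become fricatives between vowels, yielding [v] there.

/b/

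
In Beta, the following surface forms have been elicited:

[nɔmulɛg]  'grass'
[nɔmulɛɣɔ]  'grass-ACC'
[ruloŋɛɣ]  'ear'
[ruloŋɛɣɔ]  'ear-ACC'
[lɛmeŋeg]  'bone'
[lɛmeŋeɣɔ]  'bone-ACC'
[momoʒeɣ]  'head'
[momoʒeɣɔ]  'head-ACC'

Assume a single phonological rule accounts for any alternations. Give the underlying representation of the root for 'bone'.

/lɛmeŋeg/

The root 'bone' surfaces as [lɛmeŋeg] and [lɛmeŋeɣɔ], with a stem-final [g] ~ [ɣ] alternation.
Compare 'ear', with invariant [ɣ] in [ruloŋɛɣ] and [ruloŋɛɣɔ]: an analysis with underlying /ɣ/ and a rule producing [g] in isolation would wrongly predict alternation here too.
The underlying segment must be /g/; voiced stops become fricatives between vowels, yielding [ɣ] there.
Hence 'bone' is /lɛmeŋeg/ underlyingly.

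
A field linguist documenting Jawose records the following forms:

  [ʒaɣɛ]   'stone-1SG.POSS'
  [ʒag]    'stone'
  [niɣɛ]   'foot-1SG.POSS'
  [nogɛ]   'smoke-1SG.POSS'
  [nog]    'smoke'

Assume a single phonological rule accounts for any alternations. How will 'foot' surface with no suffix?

'stone' shows [ɣ] ~ [g] at the end of the stem ([ʒaɣɛ] vs [ʒag]).
Compare 'smoke', with invariant [g] in [nogɛ] and [nog]: an analysis with underlying /g/ and a rule producing [ɣ] before the 1SG.POSS suffix would wrongly predict alternation here too.
The underlying segment must be /ɣ/; voiced fricatives become stops word-finally, yielding [g] there.
The one attested form of 'foot', [niɣɛ], shows underlying /niɣ/. Applying the same rule word-finally gives [nig].

[nig]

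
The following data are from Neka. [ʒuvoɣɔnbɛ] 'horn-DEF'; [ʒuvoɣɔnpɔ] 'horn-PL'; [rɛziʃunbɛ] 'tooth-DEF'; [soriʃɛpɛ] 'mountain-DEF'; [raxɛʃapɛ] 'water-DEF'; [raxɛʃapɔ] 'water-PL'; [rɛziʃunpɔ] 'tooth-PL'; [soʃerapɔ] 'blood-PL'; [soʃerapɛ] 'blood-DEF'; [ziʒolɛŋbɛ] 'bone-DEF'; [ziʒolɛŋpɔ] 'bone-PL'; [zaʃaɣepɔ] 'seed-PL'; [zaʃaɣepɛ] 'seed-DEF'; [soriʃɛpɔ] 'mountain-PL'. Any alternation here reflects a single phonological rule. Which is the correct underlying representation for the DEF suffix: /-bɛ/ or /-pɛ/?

The DEF morpheme has two allomorphs, [-bɛ] and [-pɛ].
By contrast the PL suffix keeps its initial [p] throughout — that segment must be underlying.
So the underlying form is /-bɛ/, and voiced stops become voiceless after a vowel.

/-bɛ/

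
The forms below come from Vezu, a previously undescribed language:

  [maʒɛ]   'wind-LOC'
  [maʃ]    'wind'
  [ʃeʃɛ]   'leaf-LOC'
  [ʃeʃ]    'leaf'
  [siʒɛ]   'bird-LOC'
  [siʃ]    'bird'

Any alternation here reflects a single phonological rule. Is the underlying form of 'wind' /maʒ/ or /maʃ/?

/maʒ/

'wind' shows [ʒ] ~ [ʃ] at the end of the stem ([maʒɛ] vs [maʃ]).
But 'leaf' keeps [ʃ] in both environments ([ʃeʃɛ], [ʃeʃ]), so there is no rule changing /ʃ/ to [ʒ] before the LOC suffix.
So /ʒ/ is underlying, and a rule of word-final obstruent devoicing — voiced obstruents become voiceless word-finally — gives [ʃ].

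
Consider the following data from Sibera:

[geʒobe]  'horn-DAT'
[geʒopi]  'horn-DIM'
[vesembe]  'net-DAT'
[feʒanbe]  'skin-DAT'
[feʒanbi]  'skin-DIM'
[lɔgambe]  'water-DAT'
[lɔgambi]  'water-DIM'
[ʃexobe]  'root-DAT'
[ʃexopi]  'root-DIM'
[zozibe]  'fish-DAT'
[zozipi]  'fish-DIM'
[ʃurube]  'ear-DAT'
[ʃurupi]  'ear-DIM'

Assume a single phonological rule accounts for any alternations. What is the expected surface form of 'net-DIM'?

[vesembi]

The DIM suffix surfaces as [-bi] and [-pi], depending on the final segment of the stem.
The DAT suffix, which begins with [b], is invariant after every stem; so [b] is not altered by any rule here.
The DIM suffix is therefore /-pi/ underlyingly, with post-nasal voicing: voiceless stops become voiced after a nasal.
After 'net', which ends in a nasal, the suffix surfaces as [-bi], giving [vesembi].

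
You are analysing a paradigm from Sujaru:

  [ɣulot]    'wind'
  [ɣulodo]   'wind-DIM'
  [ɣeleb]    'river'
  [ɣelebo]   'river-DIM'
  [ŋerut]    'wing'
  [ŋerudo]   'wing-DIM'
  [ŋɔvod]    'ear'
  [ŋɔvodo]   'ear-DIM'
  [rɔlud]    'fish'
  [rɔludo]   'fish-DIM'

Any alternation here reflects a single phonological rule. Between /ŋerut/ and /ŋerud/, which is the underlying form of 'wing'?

In [ŋerut] and [ŋerudo] the final segment of 'wing' alternates: [t] ~ [d].
The stem 'ear' ([ŋɔvod], [ŋɔvodo]) shows [d] unchanged in both environments, so [d] cannot be basic with [t] derived in isolation.
Therefore /t/ is basic and [d] is derived by intervocalic voicing (voiceless stops become voiced between vowels).

/ŋerut/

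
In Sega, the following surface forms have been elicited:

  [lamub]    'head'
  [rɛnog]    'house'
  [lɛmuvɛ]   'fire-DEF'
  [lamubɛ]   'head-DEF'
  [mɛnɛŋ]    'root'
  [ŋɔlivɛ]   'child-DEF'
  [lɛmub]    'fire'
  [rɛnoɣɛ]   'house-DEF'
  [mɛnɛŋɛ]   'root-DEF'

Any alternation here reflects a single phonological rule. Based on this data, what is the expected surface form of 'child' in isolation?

[ŋɔlib]

The root 'fire' surfaces as [lɛmub] and [lɛmuvɛ], with a stem-final [b] ~ [v] alternation.
But 'head' keeps [b] in both environments ([lamub], [lamubɛ]), so there is no rule changing /b/ to [v] before the DEF suffix.
So /v/ is underlying, and a rule of word-final hardening — voiced fricatives become stops word-finally — gives [b].
From [ŋɔlivɛ] the stem 'child' is /ŋɔliv/; word-finally this yields [ŋɔlib].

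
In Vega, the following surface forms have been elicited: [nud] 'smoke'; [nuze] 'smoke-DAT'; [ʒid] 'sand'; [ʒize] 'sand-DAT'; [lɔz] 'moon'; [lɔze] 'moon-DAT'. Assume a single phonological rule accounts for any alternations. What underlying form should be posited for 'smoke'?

/nud/

'smoke' shows [d] ~ [z] at the end of the stem ([nud] vs [nuze]).
If /z/ were underlying and a rule turned it into [d] in isolation, 'moon' would also alternate; but it has [z] in both [lɔz] and [lɔze].
The underlying segment must be /d/; voiced stops become fricatives between vowels, yielding [z] there.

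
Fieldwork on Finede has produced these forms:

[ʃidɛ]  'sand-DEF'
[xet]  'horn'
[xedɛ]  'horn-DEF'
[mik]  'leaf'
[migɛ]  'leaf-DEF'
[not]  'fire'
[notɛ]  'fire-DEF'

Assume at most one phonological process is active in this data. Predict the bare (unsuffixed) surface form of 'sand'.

In [xet] and [xedɛ] the final segment of 'horn' alternates: [t] ~ [d].
But 'fire' keeps [t] in both environments ([not], [notɛ]), so there is no rule changing /t/ to [d] before the DEF suffix.
The underlying segment must be /d/; voiced obstruents become voiceless word-finally, yielding [t] there.
The one attested form of 'sand', [ʃidɛ], shows underlying /ʃid/. Applying the same rule word-finally gives [ʃit].

[ʃit]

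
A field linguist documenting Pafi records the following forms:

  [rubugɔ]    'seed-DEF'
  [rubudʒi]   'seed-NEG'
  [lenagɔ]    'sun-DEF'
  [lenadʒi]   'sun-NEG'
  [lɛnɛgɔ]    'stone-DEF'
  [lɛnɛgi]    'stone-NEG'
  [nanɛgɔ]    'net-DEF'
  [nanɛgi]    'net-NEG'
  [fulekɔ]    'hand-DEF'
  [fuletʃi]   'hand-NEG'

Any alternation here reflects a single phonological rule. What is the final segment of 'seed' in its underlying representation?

The root 'seed' surfaces as [rubugɔ] and [rubudʒi], with a stem-final [g] ~ [dʒ] alternation.
If /g/ were underlying and a rule turned it into [dʒ] before the NEG suffix, 'net' would also alternate; but it has [g] in both [nanɛgɔ] and [nanɛgi].
Therefore /dʒ/ is basic and [g] is derived by depalatalization (palato-alveolar /tʃ/ and /dʒ/ become [k] and [g] when no front vowel follows).

/dʒ/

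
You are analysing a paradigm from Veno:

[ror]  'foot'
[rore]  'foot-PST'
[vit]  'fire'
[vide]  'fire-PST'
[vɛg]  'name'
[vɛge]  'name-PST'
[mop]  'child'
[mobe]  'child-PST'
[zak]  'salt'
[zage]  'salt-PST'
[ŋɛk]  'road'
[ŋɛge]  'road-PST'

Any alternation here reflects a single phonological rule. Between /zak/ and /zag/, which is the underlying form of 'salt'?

/zak/

'salt' shows [k] ~ [g] at the end of the stem ([zak] vs [zage]).
Compare 'name', with invariant [g] in [vɛg] and [vɛge]: an analysis with underlying /g/ and a rule producing [k] in isolation would wrongly predict alternation here too.
Therefore /k/ is basic and [g] is derived by intervocalic voicing (voiceless stops become voiced between vowels).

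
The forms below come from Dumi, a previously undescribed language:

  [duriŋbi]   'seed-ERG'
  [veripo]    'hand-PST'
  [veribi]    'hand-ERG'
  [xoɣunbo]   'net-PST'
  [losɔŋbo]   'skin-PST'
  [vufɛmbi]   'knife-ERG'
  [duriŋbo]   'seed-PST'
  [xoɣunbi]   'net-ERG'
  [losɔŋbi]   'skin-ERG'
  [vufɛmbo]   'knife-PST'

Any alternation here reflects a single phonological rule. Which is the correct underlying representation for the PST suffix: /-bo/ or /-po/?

/-po/

The PST morpheme has two allomorphs, [-bo] and [-po].
By contrast the ERG suffix keeps its initial [b] throughout — that segment must be underlying.
So the underlying form is /-po/, and voiceless stops become voiced after a nasal.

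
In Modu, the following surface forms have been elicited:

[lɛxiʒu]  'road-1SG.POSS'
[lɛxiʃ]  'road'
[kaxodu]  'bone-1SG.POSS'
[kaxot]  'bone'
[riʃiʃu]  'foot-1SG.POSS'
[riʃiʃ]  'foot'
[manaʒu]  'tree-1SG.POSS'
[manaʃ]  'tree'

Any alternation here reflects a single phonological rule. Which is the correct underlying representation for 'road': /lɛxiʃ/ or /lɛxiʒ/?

/lɛxiʒ/

The root 'road' surfaces as [lɛxiʒu] and [lɛxiʃ], with a stem-final [ʒ] ~ [ʃ] alternation.
Compare 'foot', with invariant [ʃ] in [riʃiʃu] and [riʃiʃ]: an analysis with underlying /ʃ/ and a rule producing [ʒ] before the 1SG.POSS suffix would wrongly predict alternation here too.
The alternation reflects word-final obstruent devoicing: voiced obstruents become voiceless word-finally. /ʒ/ is underlying.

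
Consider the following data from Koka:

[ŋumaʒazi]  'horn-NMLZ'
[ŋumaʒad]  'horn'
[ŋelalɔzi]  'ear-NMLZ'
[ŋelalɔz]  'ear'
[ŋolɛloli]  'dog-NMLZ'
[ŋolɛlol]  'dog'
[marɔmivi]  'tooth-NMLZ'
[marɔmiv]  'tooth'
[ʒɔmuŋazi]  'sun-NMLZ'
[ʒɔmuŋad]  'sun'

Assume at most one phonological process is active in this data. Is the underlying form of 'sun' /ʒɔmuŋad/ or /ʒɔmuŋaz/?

/ʒɔmuŋad/

The stem for 'sun' ends in [z] in [ʒɔmuŋazi] but [d] in [ʒɔmuŋad].
If /z/ were underlying and a rule turned it into [d] in isolation, 'ear' would also alternate; but it has [z] in both [ŋelalɔzi] and [ŋelalɔz].
Therefore /d/ is basic and [z] is derived by intervocalic spirantization (voiced stops become fricatives between vowels).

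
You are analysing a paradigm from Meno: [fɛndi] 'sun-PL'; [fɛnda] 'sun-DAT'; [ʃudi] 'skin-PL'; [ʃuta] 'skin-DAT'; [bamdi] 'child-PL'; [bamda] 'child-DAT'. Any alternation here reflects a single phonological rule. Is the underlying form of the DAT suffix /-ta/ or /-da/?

/-ta/

The DAT morpheme has two allomorphs, [-da] and [-ta].
By contrast the PL suffix keeps its initial [d] throughout — that segment must be underlying.
The DAT suffix is therefore /-ta/ underlyingly, with post-nasal voicing: voiceless stops become voiced after a nasal.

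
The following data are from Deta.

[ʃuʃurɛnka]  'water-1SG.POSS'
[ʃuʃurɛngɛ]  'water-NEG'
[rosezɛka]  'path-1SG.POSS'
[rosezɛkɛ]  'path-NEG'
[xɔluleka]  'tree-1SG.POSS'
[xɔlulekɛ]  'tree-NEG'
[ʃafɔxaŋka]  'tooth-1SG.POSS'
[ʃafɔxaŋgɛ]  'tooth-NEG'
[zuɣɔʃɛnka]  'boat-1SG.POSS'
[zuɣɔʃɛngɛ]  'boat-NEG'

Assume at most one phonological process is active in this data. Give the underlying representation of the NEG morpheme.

The NEG morpheme has two allomorphs, [-gɛ] and [-kɛ].
By contrast the 1SG.POSS suffix keeps its initial [k] throughout — that segment must be underlying.
So the underlying form is /-gɛ/, and voiced stops become voiceless after a vowel.

/-gɛ/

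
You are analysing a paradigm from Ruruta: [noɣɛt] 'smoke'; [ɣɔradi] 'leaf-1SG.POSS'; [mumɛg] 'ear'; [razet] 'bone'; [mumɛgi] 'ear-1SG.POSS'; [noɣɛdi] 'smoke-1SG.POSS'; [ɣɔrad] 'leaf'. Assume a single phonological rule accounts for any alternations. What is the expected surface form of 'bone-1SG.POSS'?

The stem for 'smoke' ends in [d] in [noɣɛdi] but [t] in [noɣɛt].
Compare 'leaf', with invariant [d] in [ɣɔradi] and [ɣɔrad]: an analysis with underlying /d/ and a rule producing [t] in isolation would wrongly predict alternation here too.
Therefore /t/ is basic and [d] is derived by intervocalic voicing (voiceless stops become voiced between vowels).
The one attested form of 'bone', [razet], shows underlying /razet/. Applying the same rule between vowels gives [razedi].

[razedi]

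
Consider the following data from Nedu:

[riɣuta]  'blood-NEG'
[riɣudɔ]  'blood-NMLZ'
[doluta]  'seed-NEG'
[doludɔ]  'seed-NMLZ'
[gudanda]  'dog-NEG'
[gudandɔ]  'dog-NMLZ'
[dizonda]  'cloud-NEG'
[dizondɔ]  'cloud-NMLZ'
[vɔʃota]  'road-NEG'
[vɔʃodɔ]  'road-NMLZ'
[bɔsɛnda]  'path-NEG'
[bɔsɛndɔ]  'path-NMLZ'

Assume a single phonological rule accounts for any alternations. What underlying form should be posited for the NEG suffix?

The NEG morpheme has two allomorphs, [-da] and [-ta].
By contrast the NMLZ suffix keeps its initial [d] throughout — that segment must be underlying.
The NEG suffix is therefore /-ta/ underlyingly, with post-nasal voicing: voiceless stops become voiced after a nasal.

/-ta/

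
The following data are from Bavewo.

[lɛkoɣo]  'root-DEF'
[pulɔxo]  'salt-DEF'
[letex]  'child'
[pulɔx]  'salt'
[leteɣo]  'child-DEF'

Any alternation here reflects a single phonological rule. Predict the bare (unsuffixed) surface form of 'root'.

In [letex] and [leteɣo] the final segment of 'child' alternates: [x] ~ [ɣ].
Compare 'salt', with invariant [x] in [pulɔx] and [pulɔxo]: an analysis with underlying /x/ and a rule producing [ɣ] before the DEF suffix would wrongly predict alternation here too.
The underlying segment must be /ɣ/; voiced obstruents become voiceless word-finally, yielding [x] there.
The one attested form of 'root', [lɛkoɣo], shows underlying /lɛkoɣ/. Applying the same rule word-finally gives [lɛkox].

[lɛkox]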